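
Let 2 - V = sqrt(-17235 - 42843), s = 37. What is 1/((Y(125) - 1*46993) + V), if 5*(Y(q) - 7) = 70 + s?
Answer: -391355/18379548973 + 25*I*sqrt(60078)/55138646919 ≈ -2.1293e-5 + 1.1113e-7*I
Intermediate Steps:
V = 2 - I*sqrt(60078) (V = 2 - sqrt(-17235 - 42843) = 2 - sqrt(-60078) = 2 - I*sqrt(60078) ≈ 2.0 - 245.11*I)
Y(q) = 142/5 (Y(q) = 7 + (70 + 37)/5 = 7 + (1/5)*107 = 7 + 107/5 = 142/5)
1/((Y(125) - 1*46993) + V) = 1/((142/5 - 1*46993) + (2 - I*sqrt(60078))) = 1/((142/5 - 46993) + (2 - I*sqrt(60078))) = 1/(-234823/5 + (2 - I*sqrt(60078))) = 1/(-234813/5 - I*sqrt(60078))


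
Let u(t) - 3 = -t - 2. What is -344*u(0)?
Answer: -344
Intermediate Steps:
u(t) = 1 - t (u(t) = 3 + (-t - 2) = 3 + (-2 - t) = 1 - t)
-344*u(0) = -344*(1 - 1*0) = -344*(1 + 0) = -344*1 = -344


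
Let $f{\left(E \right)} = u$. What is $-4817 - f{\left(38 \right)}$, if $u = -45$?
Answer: $-4772$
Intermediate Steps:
$f{\left(E \right)} = -45$
$-4817 - f{\left(38 \right)} = -4817 - -45 = -4817 + 45 = -4772$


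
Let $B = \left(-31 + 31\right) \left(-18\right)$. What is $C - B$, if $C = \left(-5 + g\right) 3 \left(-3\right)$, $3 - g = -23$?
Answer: $-189$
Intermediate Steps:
$g = 26$ ($g = 3 - -23 = 3 + 23 = 26$)
$C = -189$ ($C = \left(-5 + 26\right) 3 \left(-3\right) = 21 \left(-9\right) = -189$)
$B = 0$ ($B = 0 \left(-18\right) = 0$)
$C - B = -189 - 0 = -189 + 0 = -189$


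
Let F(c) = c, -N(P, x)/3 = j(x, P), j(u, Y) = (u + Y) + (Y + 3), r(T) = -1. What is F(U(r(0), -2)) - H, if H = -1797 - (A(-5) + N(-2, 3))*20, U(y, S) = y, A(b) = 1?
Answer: 1696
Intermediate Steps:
j(u, Y) = 3 + u + 2*Y (j(u, Y) = (Y + u) + (3 + Y) = 3 + u + 2*Y)
N(P, x) = -9 - 6*P - 3*x (N(P, x) = -3*(3 + x + 2*P) = -9 - 6*P - 3*x)
H = -1697 (H = -1797 - (1 + (-9 - 6*(-2) - 3*3))*20 = -1797 - (1 + (-9 + 12 - 9))*20 = -1797 - (1 - 6)*20 = -1797 - (-5)*20 = -1797 - 1*(-100) = -1797 + 100 = -1697)
F(U(r(0), -2)) - H = -1 - 1*(-1697) = -1 + 1697 = 1696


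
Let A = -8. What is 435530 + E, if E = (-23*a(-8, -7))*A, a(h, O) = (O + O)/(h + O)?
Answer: 6535526/15 ≈ 4.3570e+5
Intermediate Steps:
a(h, O) = 2*O/(O + h) (a(h, O) = (2*O)/(O + h) = 2*O/(O + h))
E = 2576/15 (E = -46*(-7)/(-7 - 8)*(-8) = -46*(-7)/(-15)*(-8) = -46*(-7)*(-1)/15*(-8) = -23*14/15*(-8) = -322/15*(-8) = 2576/15 ≈ 171.73)
435530 + E = 435530 + 2576/15 = 6535526/15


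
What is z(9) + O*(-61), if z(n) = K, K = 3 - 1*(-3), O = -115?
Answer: 7021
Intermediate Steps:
K = 6 (K = 3 + 3 = 6)
z(n) = 6
z(9) + O*(-61) = 6 - 115*(-61) = 6 + 7015 = 7021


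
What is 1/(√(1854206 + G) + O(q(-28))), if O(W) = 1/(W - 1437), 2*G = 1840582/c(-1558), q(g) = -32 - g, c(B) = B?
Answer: 2245078/5996737291538459 + 2076481*√4499399079606/5996737291538459 ≈ 0.00073450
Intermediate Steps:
G = -920291/1558 (G = (1840582/(-1558))/2 = (1840582*(-1/1558))/2 = (½)*(-920291/779) = -920291/1558 ≈ -590.69)
O(W) = 1/(-1437 + W)
1/(√(1854206 + G) + O(q(-28))) = 1/(√(1854206 - 920291/1558) + 1/(-1437 + (-32 - 1*(-28)))) = 1/(√(2887932657/1558) + 1/(-1437 + (-32 + 28))) = 1/(√4499399079606/1558 + 1/(-1437 - 4)) = 1/(√4499399079606/1558 + 1/(-1441)) = 1/(√4499399079606/1558 - 1/1441) = 1/(-1/1441 + √4499399079606/1558)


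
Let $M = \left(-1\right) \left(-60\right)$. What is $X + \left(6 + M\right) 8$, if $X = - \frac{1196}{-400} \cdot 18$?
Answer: $\frac{29091}{50} \approx 581.82$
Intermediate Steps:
$M = 60$
$X = \frac{2691}{50}$ ($X = \left(-1196\right) \left(- \frac{1}{400}\right) 18 = \frac{299}{100} \cdot 18 = \frac{2691}{50} \approx 53.82$)
$X + \left(6 + M\right) 8 = \frac{2691}{50} + \left(6 + 60\right) 8 = \frac{2691}{50} + 66 \cdot 8 = \frac{2691}{50} + 528 = \frac{29091}{50}$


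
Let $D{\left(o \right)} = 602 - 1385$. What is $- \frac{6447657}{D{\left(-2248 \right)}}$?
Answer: $\frac{74111}{9} \approx 8234.6$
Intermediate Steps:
$D{\left(o \right)} = -783$
$- \frac{6447657}{D{\left(-2248 \right)}} = - \frac{6447657}{-783} = \left(-6447657\right) \left(- \frac{1}{783}\right) = \frac{74111}{9}$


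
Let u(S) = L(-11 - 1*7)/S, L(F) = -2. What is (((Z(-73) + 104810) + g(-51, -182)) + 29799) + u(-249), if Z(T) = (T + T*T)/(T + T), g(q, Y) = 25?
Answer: 33514904/249 ≈ 1.3460e+5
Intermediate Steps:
u(S) = -2/S
Z(T) = (T + T²)/(2*T) (Z(T) = (T + T²)/((2*T)) = (T + T²)*(1/(2*T)) = (T + T²)/(2*T))
(((Z(-73) + 104810) + g(-51, -182)) + 29799) + u(-249) = ((((½ + (½)*(-73)) + 104810) + 25) + 29799) - 2/(-249) = ((((½ - 73/2) + 104810) + 25) + 29799) - 2*(-1/249) = (((-36 + 104810) + 25) + 29799) + 2/249 = ((104774 + 25) + 29799) + 2/249 = (104799 + 29799) + 2/249 = 134598 + 2/249 = 33514904/249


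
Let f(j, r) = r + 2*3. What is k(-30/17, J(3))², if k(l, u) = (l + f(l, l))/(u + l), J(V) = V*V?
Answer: 196/1681 ≈ 0.11660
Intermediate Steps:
J(V) = V²
f(j, r) = 6 + r (f(j, r) = r + 6 = 6 + r)
k(l, u) = (6 + 2*l)/(l + u) (k(l, u) = (l + (6 + l))/(u + l) = (6 + 2*l)/(l + u))
k(-30/17, J(3))² = (2*(3 - 30/17)/(-30/17 + 3²))² = (2*(3 - 30*1/17)/(-30*1/17 + 9))² = (2*(3 - 30/17)/(-30/17 + 9))² = (2*(21/17)/(123/17))² = (2*(17/123)*(21/17))² = (14/41)² = 196/1681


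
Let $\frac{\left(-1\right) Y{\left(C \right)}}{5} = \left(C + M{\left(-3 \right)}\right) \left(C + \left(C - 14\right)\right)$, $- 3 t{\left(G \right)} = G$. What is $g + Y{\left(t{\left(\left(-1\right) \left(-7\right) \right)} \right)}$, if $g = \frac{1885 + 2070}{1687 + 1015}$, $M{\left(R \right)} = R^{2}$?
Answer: $\frac{2166685}{3474} \approx 623.69$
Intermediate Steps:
$t{\left(G \right)} = - \frac{G}{3}$
$g = \frac{565}{386}$ ($g = \frac{3955}{2702} = 3955 \cdot \frac{1}{2702} = \frac{565}{386} \approx 1.4637$)
$Y{\left(C \right)} = - 5 \left(-14 + 2 C\right) \left(9 + C\right)$ ($Y{\left(C \right)} = - 5 \left(C + \left(-3\right)^{2}\right) \left(C + \left(C - 14\right)\right) = - 5 \left(C + 9\right) \left(C + \left(-14 + C\right)\right) = - 5 \left(9 + C\right) \left(-14 + 2 C\right) = - 5 \left(-14 + 2 C\right) \left(9 + C\right)$)
$g + Y{\left(t{\left(\left(-1\right) \left(-7\right) \right)} \right)} = \frac{565}{386} - \left(-630 + \frac{490}{9} + 20 \left(- \frac{1}{3}\right) \left(\left(-1\right) \left(-7\right)\right)\right) = \frac{565}{386} - \left(-630 + \frac{490}{9} + 20 \left(- \frac{1}{3}\right) 7\right) = \frac{565}{386} - \left(- \frac{2030}{3} + \frac{490}{9}\right) = \frac{565}{386} + \left(630 + \frac{140}{3} - \frac{490}{9}\right) = \frac{565}{386} + \frac{5600}{9} = \frac{2166685}{3474}$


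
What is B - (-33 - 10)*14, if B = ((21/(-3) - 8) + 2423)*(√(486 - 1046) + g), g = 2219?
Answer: 5343954 + 9632*I*√35 ≈ 5.344e+6 + 56984.0*I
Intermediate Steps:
B = 5343352 + 9632*I*√35 (B = ((21/(-3) - 8) + 2423)*(√(486 - 1046) + 2219) = ((-⅓*21 - 8) + 2423)*(√(-560) + 2219) = ((-7 - 8) + 2423)*(4*I*√35 + 2219) = (-15 + 2423)*(2219 + 4*I*√35) = 2408*(2219 + 4*I*√35) = 5343352 + 9632*I*√35 ≈ 5.3434e+6 + 56984.0*I)
B - (-33 - 10)*14 = (5343352 + 9632*I*√35) - (-33 - 10)*14 = (5343352 + 9632*I*√35) - (-43)*14 = (5343352 + 9632*I*√35) - 1*(-602) = (5343352 + 9632*I*√35) + 602 = 5343954 + 9632*I*√35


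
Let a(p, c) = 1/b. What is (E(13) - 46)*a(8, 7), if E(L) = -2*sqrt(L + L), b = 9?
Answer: -46/9 - 2*sqrt(26)/9 ≈ -6.2442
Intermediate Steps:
a(p, c) = 1/9
E(L) = -2*sqrt(2)*sqrt(L)
(E(13) - 46)*a(8, 7) = (-2*sqrt(2)*sqrt(13) - 46)*(1/9) = (-2*sqrt(26) - 46)*(1/9) = (-46 - 2*sqrt(26))*(1/9) = -46/9 - 2*sqrt(26)/9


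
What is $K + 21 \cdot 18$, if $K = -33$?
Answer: $345$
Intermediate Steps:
$K + 21 \cdot 18 = -33 + 21 \cdot 18 = -33 + 378 = 345$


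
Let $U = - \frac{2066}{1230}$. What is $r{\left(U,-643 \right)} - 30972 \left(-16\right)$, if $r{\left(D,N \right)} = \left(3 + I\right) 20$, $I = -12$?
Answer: $495372$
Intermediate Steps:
$U = - \frac{1033}{615}$ ($U = \left(-2066\right) \frac{1}{1230} = - \frac{1033}{615} \approx -1.6797$)
$r{\left(D,N \right)} = -180$ ($r{\left(D,N \right)} = \left(3 - 12\right) 20 = \left(-9\right) 20 = -180$)
$r{\left(U,-643 \right)} - 30972 \left(-16\right) = -180 - 30972 \left(-16\right) = -180 - -495552 = -180 + 495552 = 495372$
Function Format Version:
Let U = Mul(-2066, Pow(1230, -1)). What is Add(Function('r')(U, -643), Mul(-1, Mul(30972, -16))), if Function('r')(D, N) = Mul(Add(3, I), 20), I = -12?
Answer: 495372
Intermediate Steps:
U = Rational(-1033, 615) (U = Mul(-2066, Rational(1, 1230)) = Rational(-1033, 615) ≈ -1.6797)
Function('r')(D, N) = -180 (Function('r')(D, N) = Mul(Add(3, -12), 20) = Mul(-9, 20) = -180)
Add(Function('r')(U, -643), Mul(-1, Mul(30972, -16))) = Add(-180, Mul(-1, Mul(30972, -16))) = Add(-180, Mul(-1, -495552)) = Add(-180, 495552) = 495372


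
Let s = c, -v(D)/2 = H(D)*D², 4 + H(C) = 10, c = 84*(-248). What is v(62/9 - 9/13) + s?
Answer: -97158916/4563 ≈ -21293.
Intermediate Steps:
c = -20832
H(C) = 6 (H(C) = -4 + 10 = 6)
v(D) = -12*D²
s = -20832
v(62/9 - 9/13) + s = -12*(62/9 - 9/13)² - 20832 = -12*(725/117)² - 20832 = -12*525625/13689 - 20832 = -2102500/4563 - 20832 = -97158916/4563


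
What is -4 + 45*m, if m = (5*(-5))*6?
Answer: -6754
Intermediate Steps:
m = -150 (m = -25*6 = -150)
-4 + 45*m = -4 + 45*(-150) = -4 - 6750 = -6754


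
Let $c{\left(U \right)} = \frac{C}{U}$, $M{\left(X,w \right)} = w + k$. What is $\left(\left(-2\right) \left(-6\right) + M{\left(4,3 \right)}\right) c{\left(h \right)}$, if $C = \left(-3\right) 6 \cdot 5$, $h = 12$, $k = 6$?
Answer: $- \frac{315}{2} \approx -157.5$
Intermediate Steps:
$M{\left(X,w \right)} = 6 + w$ ($M{\left(X,w \right)} = w + 6 = 6 + w$)
$C = -90$ ($C = \left(-18\right) 5 = -90$)
$c{\left(U \right)} = - \frac{90}{U}$
$\left(\left(-2\right) \left(-6\right) + M{\left(4,3 \right)}\right) c{\left(h \right)} = \left(\left(-2\right) \left(-6\right) + \left(6 + 3\right)\right) \left(- \frac{90}{12}\right) = \left(12 + 9\right) \left(\left(-90\right) \frac{1}{12}\right) = 21 \left(- \frac{15}{2}\right) = - \frac{315}{2}$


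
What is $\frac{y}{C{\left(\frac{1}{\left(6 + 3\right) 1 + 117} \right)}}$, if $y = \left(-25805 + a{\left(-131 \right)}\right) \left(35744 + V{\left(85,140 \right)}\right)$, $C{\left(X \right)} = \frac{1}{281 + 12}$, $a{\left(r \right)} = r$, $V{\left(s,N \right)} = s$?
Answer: $-272273456592$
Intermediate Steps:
$C{\left(X \right)} = \frac{1}{293}$
$y = -929260944$ ($y = \left(-25805 - 131\right) \left(35744 + 85\right) = \left(-25936\right) 35829 = -929260944$)
$\frac{y}{C{\left(\frac{1}{\left(6 + 3\right) 1 + 117} \right)}} = - 929260944 \frac{1}{\frac{1}{293}} = \left(-929260944\right) 293 = -272273456592$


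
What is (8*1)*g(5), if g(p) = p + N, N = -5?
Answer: 0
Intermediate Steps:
g(p) = -5 + p (g(p) = p - 5 = -5 + p)
(8*1)*g(5) = (8*1)*(-5 + 5) = 8*0 = 0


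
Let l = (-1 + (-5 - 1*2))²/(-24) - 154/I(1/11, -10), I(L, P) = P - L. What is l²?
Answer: 217156/1369 ≈ 158.62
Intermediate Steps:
l = 466/37 (l = (-1 + (-5 - 1*2))²/(-24) - 154/(-10 - 1/11) = (-1 + (-5 - 2))²*(-1/24) - 154/(-10 - 1*1/11) = (-1 - 7)²*(-1/24) - 154/(-10 - 1/11) = (-8)²*(-1/24) - 154/(-111/11) = 64*(-1/24) - 154*(-11/111) = -8/3 + 1694/111 = 466/37 ≈ 12.595)
l² = (466/37)² = 217156/1369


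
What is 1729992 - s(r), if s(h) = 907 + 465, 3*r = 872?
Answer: 1728620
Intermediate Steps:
r = 872/3 (r = (1/3)*872 = 872/3 ≈ 290.67)
s(h) = 1372
1729992 - s(r) = 1729992 - 1*1372 = 1729992 - 1372 = 1728620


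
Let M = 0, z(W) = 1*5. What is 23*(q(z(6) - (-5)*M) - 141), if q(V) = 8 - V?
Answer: -3174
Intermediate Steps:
z(W) = 5
23*(q(z(6) - (-5)*M) - 141) = 23*((8 - (5 - (-5)*0)) - 141) = 23*((8 - (5 - 1*0)) - 141) = 23*((8 - (5 + 0)) - 141) = 23*((8 - 1*5) - 141) = 23*((8 - 5) - 141) = 23*(3 - 141) = 23*(-138) = -3174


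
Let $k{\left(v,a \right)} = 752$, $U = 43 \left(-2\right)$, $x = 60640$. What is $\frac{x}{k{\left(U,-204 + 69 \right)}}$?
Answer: $\frac{3790}{47} \approx 80.638$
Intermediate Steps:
$U = -86$
$\frac{x}{k{\left(U,-204 + 69 \right)}} = \frac{60640}{752} = 60640 \cdot \frac{1}{752} = \frac{3790}{47}$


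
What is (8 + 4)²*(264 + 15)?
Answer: 40176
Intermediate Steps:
(8 + 4)²*(264 + 15) = 12²*279 = 144*279 = 40176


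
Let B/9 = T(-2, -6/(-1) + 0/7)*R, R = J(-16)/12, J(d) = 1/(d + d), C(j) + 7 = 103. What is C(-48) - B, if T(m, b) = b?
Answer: 6153/64 ≈ 96.141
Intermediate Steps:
C(j) = 96 (C(j) = -7 + 103 = 96)
J(d) = 1/(2*d)
R = -1/384 (R = ((1/2)/(-16))/12 = ((1/2)*(-1/16))*(1/12) = -1/32*1/12 = -1/384 ≈ -0.0026042)
B = -9/64 (B = 9*((-6/(-1) + 0/7)*(-1/384)) = 9*((-6*(-1) + 0*(1/7))*(-1/384)) = 9*((6 + 0)*(-1/384)) = 9*(6*(-1/384)) = 9*(-1/64) = -9/64 ≈ -0.14063)
C(-48) - B = 96 - 1*(-9/64) = 96 + 9/64 = 6153/64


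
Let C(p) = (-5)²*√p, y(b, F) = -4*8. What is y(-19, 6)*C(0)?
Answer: 0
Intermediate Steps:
y(b, F) = -32
C(p) = 25*√p
y(-19, 6)*C(0) = -800*√0 = -800*0 = -32*0 = 0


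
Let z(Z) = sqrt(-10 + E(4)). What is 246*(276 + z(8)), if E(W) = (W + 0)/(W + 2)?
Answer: 67896 + 164*I*sqrt(21) ≈ 67896.0 + 751.54*I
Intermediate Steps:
E(W) = W/(2 + W)
z(Z) = 2*I*sqrt(21)/3 (z(Z) = sqrt(-10 + 4/(2 + 4)) = sqrt(-10 + 4/6) = sqrt(-10 + 4*(1/6)) = sqrt(-10 + 2/3) = sqrt(-28/3) = 2*I*sqrt(21)/3)
246*(276 + z(8)) = 246*(276 + 2*I*sqrt(21)/3) = 67896 + 164*I*sqrt(21)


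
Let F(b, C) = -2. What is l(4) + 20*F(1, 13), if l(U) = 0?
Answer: -40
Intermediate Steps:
l(4) + 20*F(1, 13) = 0 + 20*(-2) = 0 - 40 = -40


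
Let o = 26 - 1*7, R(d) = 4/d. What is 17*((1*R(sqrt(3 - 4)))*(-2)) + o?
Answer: 19 + 136*I ≈ 19.0 + 136.0*I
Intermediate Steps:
o = 19 (o = 26 - 7 = 19)
17*((1*R(sqrt(3 - 4)))*(-2)) + o = 17*((1*(4/(sqrt(3 - 4))))*(-2)) + 19 = 17*((1*(4/(sqrt(-1))))*(-2)) + 19 = 17*((1*(4/I))*(-2)) + 19 = 17*((1*(4*(-I)))*(-2)) + 19 = 17*((1*(-4*I))*(-2)) + 19 = 17*(-4*I*(-2)) + 19 = 17*(8*I) + 19 = 136*I + 19 = 19 + 136*I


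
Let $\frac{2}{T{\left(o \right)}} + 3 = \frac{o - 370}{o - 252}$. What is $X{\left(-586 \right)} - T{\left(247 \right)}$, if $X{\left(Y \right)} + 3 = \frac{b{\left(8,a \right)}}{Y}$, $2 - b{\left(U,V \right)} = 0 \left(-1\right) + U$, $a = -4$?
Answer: $- \frac{48769}{15822} \approx -3.0824$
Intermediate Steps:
$T{\left(o \right)} = \frac{2}{-3 + \frac{-370 + o}{-252 + o}}$ ($T{\left(o \right)} = \frac{2}{-3 + \frac{o - 370}{o - 252}} = \frac{2}{-3 + \frac{-370 + o}{-252 + o}}$)
$b{\left(U,V \right)} = 2 - U$ ($b{\left(U,V \right)} = 2 - \left(0 \left(-1\right) + U\right) = 2 - \left(0 + U\right) = 2 - U$)
$X{\left(Y \right)} = -3 - \frac{6}{Y}$ ($X{\left(Y \right)} = -3 + \frac{2 - 8}{Y} = -3 - \frac{6}{Y}$)
$X{\left(-586 \right)} - T{\left(247 \right)} = \left(-3 - \frac{6}{-586}\right) - \frac{252 - 247}{-193 + 247} = \left(-3 - - \frac{3}{293}\right) - \frac{252 - 247}{54} = \left(-3 + \frac{3}{293}\right) - \frac{1}{54} \cdot 5 = - \frac{876}{293} - \frac{5}{54} = - \frac{48769}{15822}$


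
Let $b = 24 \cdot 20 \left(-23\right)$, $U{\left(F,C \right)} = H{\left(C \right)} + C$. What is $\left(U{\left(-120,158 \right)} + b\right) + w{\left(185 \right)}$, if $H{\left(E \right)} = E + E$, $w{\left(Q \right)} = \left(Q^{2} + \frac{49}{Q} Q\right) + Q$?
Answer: $23893$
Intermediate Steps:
$w{\left(Q \right)} = 49 + Q + Q^{2}$ ($w{\left(Q \right)} = \left(Q^{2} + 49\right) + Q = \left(49 + Q^{2}\right) + Q = 49 + Q + Q^{2}$)
$H{\left(E \right)} = 2 E$
$U{\left(F,C \right)} = 3 C$ ($U{\left(F,C \right)} = 2 C + C = 3 C$)
$b = -11040$ ($b = 480 \left(-23\right) = -11040$)
$\left(U{\left(-120,158 \right)} + b\right) + w{\left(185 \right)} = \left(3 \cdot 158 - 11040\right) + \left(49 + 185 + 185^{2}\right) = \left(474 - 11040\right) + \left(49 + 185 + 34225\right) = -10566 + 34459 = 23893$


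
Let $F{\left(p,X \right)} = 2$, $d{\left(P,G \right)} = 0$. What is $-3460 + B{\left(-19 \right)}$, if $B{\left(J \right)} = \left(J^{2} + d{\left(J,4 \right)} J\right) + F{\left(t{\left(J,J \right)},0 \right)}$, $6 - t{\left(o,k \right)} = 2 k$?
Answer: $-3097$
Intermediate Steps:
$t{\left(o,k \right)} = 6 - 2 k$
$B{\left(J \right)} = 2 + J^{2}$ ($B{\left(J \right)} = \left(J^{2} + 0 J\right) + 2 = \left(J^{2} + 0\right) + 2 = J^{2} + 2 = 2 + J^{2}$)
$-3460 + B{\left(-19 \right)} = -3460 + \left(2 + \left(-19\right)^{2}\right) = -3460 + \left(2 + 361\right) = -3460 + 363 = -3097$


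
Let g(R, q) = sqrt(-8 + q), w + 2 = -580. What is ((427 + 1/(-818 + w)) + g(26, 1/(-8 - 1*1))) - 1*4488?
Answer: -5685401/1400 + I*sqrt(73)/3 ≈ -4061.0 + 2.848*I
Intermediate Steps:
w = -582 (w = -2 - 580 = -582)
((427 + 1/(-818 + w)) + g(26, 1/(-8 - 1*1))) - 1*4488 = ((427 + 1/(-818 - 582)) + sqrt(-8 + 1/(-8 - 1*1))) - 1*4488 = ((427 + 1/(-1400)) + sqrt(-8 + 1/(-8 - 1))) - 4488 = ((427 - 1/1400) + sqrt(-8 + 1/(-9))) - 4488 = (597799/1400 + sqrt(-8 - 1/9)) - 4488 = (597799/1400 + sqrt(-73/9)) - 4488 = (597799/1400 + I*sqrt(73)/3) - 4488 = -5685401/1400 + I*sqrt(73)/3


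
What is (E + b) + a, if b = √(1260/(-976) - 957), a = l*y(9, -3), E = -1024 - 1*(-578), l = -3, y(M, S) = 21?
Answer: -509 + I*√14263203/122 ≈ -509.0 + 30.956*I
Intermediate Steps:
E = -446 (E = -1024 + 578 = -446)
a = -63 (a = -3*21 = -63)
b = I*√14263203/122 (b = √(1260*(-1/976) - 957) = √(-315/244 - 957) = √(-233823/244) = I*√14263203/122 ≈ 30.956*I)
(E + b) + a = (-446 + I*√14263203/122) - 63 = -509 + I*√14263203/122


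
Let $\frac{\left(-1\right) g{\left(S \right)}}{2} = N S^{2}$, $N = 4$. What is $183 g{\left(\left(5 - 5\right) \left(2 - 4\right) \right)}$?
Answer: $0$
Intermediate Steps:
$g{\left(S \right)} = - 8 S^{2}$ ($g{\left(S \right)} = - 2 \cdot 4 S^{2} = - 8 S^{2}$)
$183 g{\left(\left(5 - 5\right) \left(2 - 4\right) \right)} = 183 \left(- 8 \left(\left(5 - 5\right) \left(2 - 4\right)\right)^{2}\right) = 183 \left(- 8 \left(0 \left(-2\right)\right)^{2}\right) = 183 \left(- 8 \cdot 0^{2}\right) = 183 \left(\left(-8\right) 0\right) = 183 \cdot 0 = 0$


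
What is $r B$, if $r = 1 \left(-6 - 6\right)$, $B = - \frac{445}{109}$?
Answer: $\frac{5340}{109} \approx 48.991$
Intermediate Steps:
$B = - \frac{445}{109}$ ($B = \left(-445\right) \frac{1}{109} = - \frac{445}{109} \approx -4.0826$)
$r = -12$ ($r = 1 \left(-12\right) = -12$)
$r B = \left(-12\right) \left(- \frac{445}{109}\right) = \frac{5340}{109}$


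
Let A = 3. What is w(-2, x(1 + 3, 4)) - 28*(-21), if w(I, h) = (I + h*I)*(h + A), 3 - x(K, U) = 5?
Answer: 590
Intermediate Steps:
x(K, U) = -2 (x(K, U) = 3 - 1*5 = 3 - 5 = -2)
w(I, h) = (3 + h)*(I + I*h) (w(I, h) = (I + h*I)*(h + 3) = (I + I*h)*(3 + h) = (3 + h)*(I + I*h))
w(-2, x(1 + 3, 4)) - 28*(-21) = -2*(3 + (-2)² + 4*(-2)) - 28*(-21) = -2*(3 + 4 - 8) + 588 = -2*(-1) + 588 = 2 + 588 = 590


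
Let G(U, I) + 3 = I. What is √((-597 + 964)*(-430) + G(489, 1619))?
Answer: I*√156194 ≈ 395.21*I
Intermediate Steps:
G(U, I) = -3 + I
√((-597 + 964)*(-430) + G(489, 1619)) = √((-597 + 964)*(-430) + (-3 + 1619)) = √(367*(-430) + 1616) = √(-157810 + 1616) = √(-156194) = I*√156194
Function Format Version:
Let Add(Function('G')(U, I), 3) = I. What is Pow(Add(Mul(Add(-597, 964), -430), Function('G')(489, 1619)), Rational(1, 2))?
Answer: Mul(I, Pow(156194, Rational(1, 2))) ≈ Mul(395.21, I)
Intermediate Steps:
Function('G')(U, I) = Add(-3, I)
Pow(Add(Mul(Add(-597, 964), -430), Function('G')(489, 1619)), Rational(1, 2)) = Pow(Add(Mul(Add(-597, 964), -430), Add(-3, 1619)), Rational(1, 2)) = Pow(Add(Mul(367, -430), 1616), Rational(1, 2)) = Pow(Add(-157810, 1616), Rational(1, 2)) = Pow(-156194, Rational(1, 2)) = Mul(I, Pow(156194, Rational(1, 2)))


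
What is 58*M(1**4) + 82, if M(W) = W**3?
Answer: 140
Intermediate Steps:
58*M(1**4) + 82 = 58*(1**4)**3 + 82 = 58*1**3 + 82 = 58*1 + 82 = 58 + 82 = 140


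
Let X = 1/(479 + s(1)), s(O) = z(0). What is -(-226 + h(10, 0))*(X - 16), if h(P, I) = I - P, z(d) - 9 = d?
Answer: -460613/122 ≈ -3775.5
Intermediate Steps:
z(d) = 9 + d
s(O) = 9 (s(O) = 9 + 0 = 9)
X = 1/488 (X = 1/(479 + 9) = 1/488 ≈ 0.0020492)
-(-226 + h(10, 0))*(X - 16) = -(-226 + (0 - 1*10))*(1/488 - 16) = -(-226 + (0 - 10))*(-7807)/488 = -(-226 - 10)*(-7807)/488 = -(-236)*(-7807)/488 = -1*460613/122 = -460613/122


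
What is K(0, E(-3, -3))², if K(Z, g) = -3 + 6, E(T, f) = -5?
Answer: 9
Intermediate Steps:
K(Z, g) = 3
K(0, E(-3, -3))² = 3² = 9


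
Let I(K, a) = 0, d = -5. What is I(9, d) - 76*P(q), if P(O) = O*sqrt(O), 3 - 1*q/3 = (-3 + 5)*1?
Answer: -228*sqrt(3) ≈ -394.91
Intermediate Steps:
q = 3 (q = 9 - 3*(-3 + 5) = 9 - 6 = 3)
P(O) = O**(3/2)
I(9, d) - 76*P(q) = 0 - 228*sqrt(3) = -228*sqrt(3)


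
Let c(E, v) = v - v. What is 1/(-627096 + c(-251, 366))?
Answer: -1/627096 ≈ -1.5947e-6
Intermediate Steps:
c(E, v) = 0
1/(-627096 + c(-251, 366)) = 1/(-627096 + 0) = 1/(-627096) = -1/627096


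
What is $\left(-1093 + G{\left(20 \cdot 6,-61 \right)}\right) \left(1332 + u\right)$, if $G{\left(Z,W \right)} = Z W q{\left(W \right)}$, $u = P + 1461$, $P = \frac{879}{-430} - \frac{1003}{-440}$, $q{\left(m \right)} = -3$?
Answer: $\frac{100252680661}{1720} \approx 5.8286 \cdot 10^{7}$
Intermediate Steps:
$P = \frac{4453}{18920}$ ($P = 879 \left(- \frac{1}{430}\right) - - \frac{1003}{440} = - \frac{879}{430} + \frac{1003}{440} = \frac{4453}{18920} \approx 0.23536$)
$u = \frac{27646573}{18920}$ ($u = \frac{4453}{18920} + 1461 = \frac{27646573}{18920} \approx 1461.2$)
$G{\left(Z,W \right)} = - 3 W Z$ ($G{\left(Z,W \right)} = Z W \left(-3\right) = W Z \left(-3\right) = - 3 W Z$)
$\left(-1093 + G{\left(20 \cdot 6,-61 \right)}\right) \left(1332 + u\right) = \left(-1093 - - 183 \cdot 20 \cdot 6\right) \left(1332 + \frac{27646573}{18920}\right) = \left(-1093 - \left(-183\right) 120\right) \frac{52848013}{18920} = \left(-1093 + 21960\right) \frac{52848013}{18920} = 20867 \cdot \frac{52848013}{18920} = \frac{100252680661}{1720}$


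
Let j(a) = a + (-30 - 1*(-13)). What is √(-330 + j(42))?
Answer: I*√305 ≈ 17.464*I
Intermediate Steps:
j(a) = -17 + a (j(a) = a + (-30 + 13) = a - 17 = -17 + a)
√(-330 + j(42)) = √(-330 + (-17 + 42)) = √(-330 + 25) = √(-305) = I*√305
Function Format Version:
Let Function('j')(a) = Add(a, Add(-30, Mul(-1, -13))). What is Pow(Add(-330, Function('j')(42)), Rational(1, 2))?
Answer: Mul(I, Pow(305, Rational(1, 2))) ≈ Mul(17.464, I)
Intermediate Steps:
Function('j')(a) = Add(-17, a) (Function('j')(a) = Add(a, Add(-30, 13)) = Add(a, -17) = Add(-17, a))
Pow(Add(-330, Function('j')(42)), Rational(1, 2)) = Pow(Add(-330, Add(-17, 42)), Rational(1, 2)) = Pow(Add(-330, 25), Rational(1, 2)) = Pow(-305, Rational(1, 2)) = Mul(I, Pow(305, Rational(1, 2)))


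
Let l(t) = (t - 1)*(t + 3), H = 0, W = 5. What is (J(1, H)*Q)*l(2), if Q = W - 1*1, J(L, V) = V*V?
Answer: 0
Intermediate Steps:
J(L, V) = V**2
Q = 4 (Q = 5 - 1*1 = 5 - 1 = 4)
l(t) = (-1 + t)*(3 + t)
(J(1, H)*Q)*l(2) = (0**2*4)*(-3 + 2**2 + 2*2) = (0*4)*(-3 + 4 + 4) = 0*5 = 0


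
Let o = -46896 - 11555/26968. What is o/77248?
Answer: -1264702883/2083224064 ≈ -0.60709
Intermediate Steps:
o = -1264702883/26968 (o = -46896 - 11555*1/26968 = -46896 - 11555/26968 = -1264702883/26968 ≈ -46896.)
o/77248 = -1264702883/26968/77248 = -1264702883/26968*1/77248 = -1264702883/2083224064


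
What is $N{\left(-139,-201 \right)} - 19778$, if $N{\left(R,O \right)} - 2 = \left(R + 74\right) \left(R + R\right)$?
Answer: $-1706$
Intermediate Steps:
$N{\left(R,O \right)} = 2 + 2 R \left(74 + R\right)$ ($N{\left(R,O \right)} = 2 + \left(R + 74\right) \left(R + R\right) = 2 + \left(74 + R\right) 2 R = 2 + 2 R \left(74 + R\right)$)
$N{\left(-139,-201 \right)} - 19778 = \left(2 + 2 \left(-139\right)^{2} + 148 \left(-139\right)\right) - 19778 = \left(2 + 2 \cdot 19321 - 20572\right) - 19778 = \left(2 + 38642 - 20572\right) - 19778 = 18072 - 19778 = -1706$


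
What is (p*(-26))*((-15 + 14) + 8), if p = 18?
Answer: -3276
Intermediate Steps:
(p*(-26))*((-15 + 14) + 8) = (18*(-26))*((-15 + 14) + 8) = -468*(-1 + 8) = -468*7 = -3276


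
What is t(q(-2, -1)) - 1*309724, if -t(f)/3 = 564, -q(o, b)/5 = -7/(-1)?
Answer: -311416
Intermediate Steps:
q(o, b) = -35 (q(o, b) = -(-35)/(-1) = -(-35)*(-1) = -5*7 = -35)
t(f) = -1692 (t(f) = -3*564 = -1692)
t(q(-2, -1)) - 1*309724 = -1692 - 1*309724 = -1692 - 309724 = -311416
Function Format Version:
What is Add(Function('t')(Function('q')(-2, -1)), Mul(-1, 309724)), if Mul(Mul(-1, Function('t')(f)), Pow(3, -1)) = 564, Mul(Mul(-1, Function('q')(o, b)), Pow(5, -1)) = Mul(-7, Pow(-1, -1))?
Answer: -311416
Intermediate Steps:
Function('q')(o, b) = -35 (Function('q')(o, b) = Mul(-5, Mul(-7, Pow(-1, -1))) = Mul(-5, Mul(-7, -1)) = Mul(-5, 7) = -35)
Function('t')(f) = -1692 (Function('t')(f) = Mul(-3, 564) = -1692)
Add(Function('t')(Function('q')(-2, -1)), Mul(-1, 309724)) = Add(-1692, Mul(-1, 309724)) = Add(-1692, -309724) = -311416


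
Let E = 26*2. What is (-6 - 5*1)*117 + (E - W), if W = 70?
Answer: -1305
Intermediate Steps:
E = 52
(-6 - 5*1)*117 + (E - W) = (-6 - 5*1)*117 + (52 - 1*70) = (-6 - 5)*117 + (52 - 70) = -11*117 - 18 = -1287 - 18 = -1305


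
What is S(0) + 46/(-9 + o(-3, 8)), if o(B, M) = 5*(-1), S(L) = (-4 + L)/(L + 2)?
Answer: -37/7 ≈ -5.2857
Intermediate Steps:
S(L) = (-4 + L)/(2 + L)
o(B, M) = -5
S(0) + 46/(-9 + o(-3, 8)) = (-4 + 0)/(2 + 0) + 46/(-9 - 5) = -4/2 + 46/(-14) = (1/2)*(-4) + 46*(-1/14) = -2 - 23/7 = -37/7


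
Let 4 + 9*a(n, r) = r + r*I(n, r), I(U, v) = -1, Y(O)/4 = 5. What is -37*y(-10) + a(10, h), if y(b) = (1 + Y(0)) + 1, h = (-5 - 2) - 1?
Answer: -7330/9 ≈ -814.44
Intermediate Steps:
Y(O) = 20 (Y(O) = 4*5 = 20)
h = -8 (h = -7 - 1 = -8)
y(b) = 22 (y(b) = (1 + 20) + 1 = 21 + 1 = 22)
a(n, r) = -4/9 (a(n, r) = -4/9 + (r + r*(-1))/9 = -4/9 + (r - r)/9 = -4/9 + (⅑)*0 = -4/9 + 0 = -4/9)
-37*y(-10) + a(10, h) = -37*22 - 4/9 = -814 - 4/9 = -7330/9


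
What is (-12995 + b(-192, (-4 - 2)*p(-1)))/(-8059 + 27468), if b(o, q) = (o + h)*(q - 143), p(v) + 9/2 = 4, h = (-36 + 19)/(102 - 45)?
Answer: 793825/1106313 ≈ 0.71754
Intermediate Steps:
h = -17/57 ≈ -0.29825
p(v) = -½ (p(v) = -9/2 + 4 = -½)
b(o, q) = (-143 + q)*(-17/57 + o) (b(o, q) = (o - 17/57)*(q - 143) = (-17/57 + o)*(-143 + q) = (-143 + q)*(-17/57 + o))
(-12995 + b(-192, (-4 - 2)*p(-1)))/(-8059 + 27468) = (-12995 + (2431/57 - 143*(-192) - 17*(-4 - 2)*(-1)/(57*2) - 192*(-4 - 2)*(-1)/2))/(-8059 + 27468) = (-12995 + (2431/57 + 27456 - (-34)*(-1)/(19*2) - (-1152)*(-1)/2))/19409 = (-12995 + (2431/57 + 27456 - 17/57*3 - 192*3))*(1/19409) = (-12995 + (2431/57 + 27456 - 17/19 - 576))*(1/19409) = (-12995 + 1534540/57)*(1/19409) = (793825/57)*(1/19409) = 793825/1106313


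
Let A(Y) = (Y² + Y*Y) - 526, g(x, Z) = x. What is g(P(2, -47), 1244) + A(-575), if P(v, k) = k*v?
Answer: 660630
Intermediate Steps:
A(Y) = -526 + 2*Y² (A(Y) = (Y² + Y²) - 526 = 2*Y² - 526 = -526 + 2*Y²)
g(P(2, -47), 1244) + A(-575) = -47*2 + (-526 + 2*(-575)²) = -94 + (-526 + 2*330625) = -94 + (-526 + 661250) = -94 + 660724 = 660630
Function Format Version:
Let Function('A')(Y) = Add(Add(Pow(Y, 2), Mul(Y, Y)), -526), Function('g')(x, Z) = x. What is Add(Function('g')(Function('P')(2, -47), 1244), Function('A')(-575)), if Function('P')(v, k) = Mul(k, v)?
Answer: 660630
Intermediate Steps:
Function('A')(Y) = Add(-526, Mul(2, Pow(Y, 2))) (Function('A')(Y) = Add(Add(Pow(Y, 2), Pow(Y, 2)), -526) = Add(Mul(2, Pow(Y, 2)), -526) = Add(-526, Mul(2, Pow(Y, 2))))
Add(Function('g')(Function('P')(2, -47), 1244), Function('A')(-575)) = Add(Mul(-47, 2), Add(-526, Mul(2, Pow(-575, 2)))) = Add(-94, Add(-526, Mul(2, 330625))) = Add(-94, Add(-526, 661250)) = Add(-94, 660724) = 660630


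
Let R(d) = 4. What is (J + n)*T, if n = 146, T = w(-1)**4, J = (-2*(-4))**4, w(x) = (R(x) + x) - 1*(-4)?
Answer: 10185042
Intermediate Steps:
w(x) = 8 + x (w(x) = (4 + x) - 1*(-4) = (4 + x) + 4 = 8 + x)
J = 4096 (J = 8**4 = 4096)
T = 2401 (T = (8 - 1)**4 = 7**4 = 2401)
(J + n)*T = (4096 + 146)*2401 = 4242*2401 = 10185042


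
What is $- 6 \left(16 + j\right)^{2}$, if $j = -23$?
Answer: $-294$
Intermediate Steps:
$- 6 \left(16 + j\right)^{2} = - 6 \left(16 - 23\right)^{2} = - 6 \left(-7\right)^{2} = \left(-6\right) 49 = -294$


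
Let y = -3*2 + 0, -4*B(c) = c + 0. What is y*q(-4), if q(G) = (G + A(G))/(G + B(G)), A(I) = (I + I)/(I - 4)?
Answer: -6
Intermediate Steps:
B(c) = -c/4 (B(c) = -(c + 0)/4 = -c/4)
A(I) = 2*I/(-4 + I) (A(I) = (2*I)/(-4 + I) = 2*I/(-4 + I))
q(G) = 4*(G + 2*G/(-4 + G))/(3*G) (q(G) = (G + 2*G/(-4 + G))/(G - G/4) = (G + 2*G/(-4 + G))/((3*G/4)) = (G + 2*G/(-4 + G))*(4/(3*G)) = 4*(G + 2*G/(-4 + G))/(3*G))
y = -6 (y = -6 + 0 = -6)
y*q(-4) = -8*(-2 - 4)/(-4 - 4) = -8*(-6)/(-8) = -8*(-1)*(-6)/8 = -6*1 = -6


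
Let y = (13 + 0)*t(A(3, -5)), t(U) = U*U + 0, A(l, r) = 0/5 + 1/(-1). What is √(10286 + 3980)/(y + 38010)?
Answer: √14266/38023 ≈ 0.0031413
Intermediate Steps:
A(l, r) = -1 (A(l, r) = 0*(⅕) + 1*(-1) = 0 - 1 = -1)
t(U) = U² (t(U) = U² + 0 = U²)
y = 13 (y = (13 + 0)*(-1)² = 13*1 = 13)
√(10286 + 3980)/(y + 38010) = √(10286 + 3980)/(13 + 38010) = √14266/38023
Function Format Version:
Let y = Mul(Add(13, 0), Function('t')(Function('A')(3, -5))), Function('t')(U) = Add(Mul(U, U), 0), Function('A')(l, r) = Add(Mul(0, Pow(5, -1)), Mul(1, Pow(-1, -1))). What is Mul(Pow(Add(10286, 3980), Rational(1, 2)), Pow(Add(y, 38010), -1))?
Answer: Mul(Rational(1, 38023), Pow(14266, Rational(1, 2))) ≈ 0.0031413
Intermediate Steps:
Function('A')(l, r) = -1 (Function('A')(l, r) = Add(Mul(0, Rational(1, 5)), Mul(1, -1)) = Add(0, -1) = -1)
Function('t')(U) = Pow(U, 2) (Function('t')(U) = Add(Pow(U, 2), 0) = Pow(U, 2))
y = 13 (y = Mul(Add(13, 0), Pow(-1, 2)) = Mul(13, 1) = 13)
Mul(Pow(Add(10286, 3980), Rational(1, 2)), Pow(Add(y, 38010), -1)) = Mul(Pow(Add(10286, 3980), Rational(1, 2)), Pow(Add(13, 38010), -1)) = Mul(Pow(14266, Rational(1, 2)), Pow(38023, -1)) = Mul(Pow(14266, Rational(1, 2)), Rational(1, 38023)) = Mul(Rational(1, 38023), Pow(14266, Rational(1, 2)))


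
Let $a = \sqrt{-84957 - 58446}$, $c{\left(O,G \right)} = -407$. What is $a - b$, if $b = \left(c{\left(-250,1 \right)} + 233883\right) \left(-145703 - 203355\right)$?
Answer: $81496665608 + i \sqrt{143403} \approx 8.1497 \cdot 10^{10} + 378.69 i$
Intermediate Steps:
$b = -81496665608$ ($b = \left(-407 + 233883\right) \left(-145703 - 203355\right) = 233476 \left(-349058\right) = -81496665608$)
$a = i \sqrt{143403}$ ($a = \sqrt{-84957 + \left(-86109 + 27663\right)} = \sqrt{-84957 - 58446} = \sqrt{-143403} = i \sqrt{143403} \approx 378.69 i$)
$a - b = i \sqrt{143403} - -81496665608 = i \sqrt{143403} + 81496665608 = 81496665608 + i \sqrt{143403}$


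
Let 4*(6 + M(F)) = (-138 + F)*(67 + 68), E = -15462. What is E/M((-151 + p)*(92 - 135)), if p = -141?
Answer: -10308/279401 ≈ -0.036893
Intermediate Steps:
M(F) = -9327/2 + 135*F/4 (M(F) = -6 + ((-138 + F)*(67 + 68))/4 = -6 + ((-138 + F)*135)/4 = -6 + (-18630 + 135*F)/4 = -6 + (-9315/2 + 135*F/4) = -9327/2 + 135*F/4)
E/M((-151 + p)*(92 - 135)) = -15462/(-9327/2 + 135*((-151 - 141)*(92 - 135))/4) = -15462/(-9327/2 + 135*(-292*(-43))/4) = -15462/(-9327/2 + (135/4)*12556) = -15462/(-9327/2 + 423765) = -15462/838203/2 = -15462*2/838203 = -10308/279401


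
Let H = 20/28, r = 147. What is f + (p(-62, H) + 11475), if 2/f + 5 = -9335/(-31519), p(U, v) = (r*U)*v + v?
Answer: 368076881/74130 ≈ 4965.3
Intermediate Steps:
H = 5/7 (H = 20*(1/28) = 5/7 ≈ 0.71429)
p(U, v) = v + 147*U*v (p(U, v) = (147*U)*v + v = 147*U*v + v = v + 147*U*v)
f = -31519/74130 (f = 2/(-5 - 9335/(-31519)) = 2/(-5 - 9335*(-1/31519)) = 2/(-5 + 9335/31519) = 2/(-148260/31519) = 2*(-31519/148260) = -31519/74130 ≈ -0.42519)
f + (p(-62, H) + 11475) = -31519/74130 + (5*(1 + 147*(-62))/7 + 11475) = -31519/74130 + (5*(1 - 9114)/7 + 11475) = -31519/74130 + ((5/7)*(-9113) + 11475) = -31519/74130 + (-45565/7 + 11475) = -31519/74130 + 34760/7 = 368076881/74130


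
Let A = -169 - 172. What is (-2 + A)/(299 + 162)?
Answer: -343/461 ≈ -0.74403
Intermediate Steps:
A = -341
(-2 + A)/(299 + 162) = (-2 - 341)/(299 + 162) = -343/461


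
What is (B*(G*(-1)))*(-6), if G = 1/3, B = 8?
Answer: 16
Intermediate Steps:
G = ⅓ ≈ 0.33333
(B*(G*(-1)))*(-6) = (8*((⅓)*(-1)))*(-6) = (8*(-⅓))*(-6) = -8/3*(-6) = 16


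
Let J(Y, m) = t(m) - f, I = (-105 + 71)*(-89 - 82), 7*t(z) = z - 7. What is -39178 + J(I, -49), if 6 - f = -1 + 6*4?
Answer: -39169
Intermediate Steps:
t(z) = -1 + z/7 (t(z) = (z - 7)/7 = (-7 + z)/7 = -1 + z/7)
f = -17 (f = 6 - (-1 + 6*4) = 6 - (-1 + 24) = 6 - 1*23 = 6 - 23 = -17)
I = 5814 (I = -34*(-171) = 5814)
J(Y, m) = 16 + m/7 (J(Y, m) = (-1 + m/7) - 1*(-17) = (-1 + m/7) + 17 = 16 + m/7)
-39178 + J(I, -49) = -39178 + (16 + (1/7)*(-49)) = -39178 + (16 - 7) = -39178 + 9 = -39169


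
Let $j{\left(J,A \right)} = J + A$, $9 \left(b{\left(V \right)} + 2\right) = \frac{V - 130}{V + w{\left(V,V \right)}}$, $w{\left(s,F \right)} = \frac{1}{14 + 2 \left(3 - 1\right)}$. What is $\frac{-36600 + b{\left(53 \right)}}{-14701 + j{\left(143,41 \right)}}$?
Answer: $\frac{3883896}{1540415} \approx 2.5213$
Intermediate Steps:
$w{\left(s,F \right)} = \frac{1}{18}$ ($w{\left(s,F \right)} = \frac{1}{14 + 2 \cdot 2} = \frac{1}{14 + 4} = \frac{1}{18}$)
$b{\left(V \right)} = -2 + \frac{-130 + V}{9 \left(\frac{1}{18} + V\right)}$ ($b{\left(V \right)} = -2 + \frac{\left(V - 130\right) \frac{1}{V + \frac{1}{18}}}{9} = -2 + \frac{\left(-130 + V\right) \frac{1}{\frac{1}{18} + V}}{9} = -2 + \frac{\frac{1}{\frac{1}{18} + V} \left(-130 + V\right)}{9} = -2 + \frac{-130 + V}{9 \left(\frac{1}{18} + V\right)}$)
$j{\left(J,A \right)} = A + J$
$\frac{-36600 + b{\left(53 \right)}}{-14701 + j{\left(143,41 \right)}} = \frac{-36600 + \frac{2 \left(-131 - 901\right)}{1 + 18 \cdot 53}}{-14701 + \left(41 + 143\right)} = \frac{-36600 + \frac{2 \left(-131 - 901\right)}{1 + 954}}{-14701 + 184} = \frac{-36600 + 2 \cdot \frac{1}{955} \left(-1032\right)}{-14517} = \left(-36600 + 2 \cdot \frac{1}{955} \left(-1032\right)\right) \left(- \frac{1}{14517}\right) = \left(-36600 - \frac{2064}{955}\right) \left(- \frac{1}{14517}\right) = \left(- \frac{34955064}{955}\right) \left(- \frac{1}{14517}\right) = \frac{3883896}{1540415}$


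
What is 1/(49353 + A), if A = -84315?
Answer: -1/34962 ≈ -2.8602e-5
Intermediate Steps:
1/(49353 + A) = 1/(49353 - 84315) = 1/(-34962) = -1/34962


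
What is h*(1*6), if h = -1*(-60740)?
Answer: 364440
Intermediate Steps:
h = 60740
h*(1*6) = 60740*(1*6) = 60740*6 = 364440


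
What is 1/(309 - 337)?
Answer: -1/28 ≈ -0.035714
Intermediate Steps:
1/(309 - 337) = 1/(-28) = -1/28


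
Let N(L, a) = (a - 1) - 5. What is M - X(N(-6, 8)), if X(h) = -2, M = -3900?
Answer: -3898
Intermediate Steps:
N(L, a) = -6 + a (N(L, a) = (-1 + a) - 5 = -6 + a)
M - X(N(-6, 8)) = -3900 - 1*(-2) = -3900 + 2 = -3898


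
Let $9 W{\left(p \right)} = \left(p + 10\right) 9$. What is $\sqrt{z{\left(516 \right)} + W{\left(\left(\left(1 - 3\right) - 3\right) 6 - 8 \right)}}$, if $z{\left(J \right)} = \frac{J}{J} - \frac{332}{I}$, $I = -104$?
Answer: $\frac{i \sqrt{16094}}{26} \approx 4.8793 i$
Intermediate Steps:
$W{\left(p \right)} = 10 + p$ ($W{\left(p \right)} = \frac{\left(p + 10\right) 9}{9} = \frac{\left(10 + p\right) 9}{9} = \frac{90 + 9 p}{9} = 10 + p$)
$z{\left(J \right)} = \frac{109}{26}$ ($z{\left(J \right)} = \frac{J}{J} - \frac{332}{-104} = 1 - - \frac{83}{26} = 1 + \frac{83}{26} = \frac{109}{26}$)
$\sqrt{z{\left(516 \right)} + W{\left(\left(\left(1 - 3\right) - 3\right) 6 - 8 \right)}} = \sqrt{\frac{109}{26} + \left(10 + \left(\left(\left(1 - 3\right) - 3\right) 6 - 8\right)\right)} = \sqrt{\frac{109}{26} + \left(10 + \left(\left(-2 - 3\right) 6 - 8\right)\right)} = \sqrt{\frac{109}{26} + \left(10 - 38\right)} = \sqrt{\frac{109}{26} - 28} = \sqrt{- \frac{619}{26}} = \frac{i \sqrt{16094}}{26}$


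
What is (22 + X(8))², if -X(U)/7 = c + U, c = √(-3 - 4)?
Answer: 813 + 476*I*√7 ≈ 813.0 + 1259.4*I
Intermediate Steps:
c = I*√7 (c = √(-7) = I*√7 ≈ 2.6458*I)
X(U) = -7*U - 7*I*√7 (X(U) = -7*(I*√7 + U) = -7*(U + I*√7) = -7*U - 7*I*√7)
(22 + X(8))² = (22 + (-7*8 - 7*I*√7))² = (22 + (-56 - 7*I*√7))² = (-34 - 7*I*√7)²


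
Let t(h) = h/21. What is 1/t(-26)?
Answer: -21/26 ≈ -0.80769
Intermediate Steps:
t(h) = h/21 (t(h) = h*(1/21) = h/21)
1/t(-26) = 1/((1/21)*(-26)) = 1/(-26/21) = -21/26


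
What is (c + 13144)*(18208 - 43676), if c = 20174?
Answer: -848542824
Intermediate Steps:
(c + 13144)*(18208 - 43676) = (20174 + 13144)*(18208 - 43676) = 33318*(-25468) = -848542824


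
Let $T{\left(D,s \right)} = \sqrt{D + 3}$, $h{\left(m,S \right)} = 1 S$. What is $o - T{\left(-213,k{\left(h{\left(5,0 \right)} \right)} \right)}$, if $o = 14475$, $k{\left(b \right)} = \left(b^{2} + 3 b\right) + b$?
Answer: $14475 - i \sqrt{210} \approx 14475.0 - 14.491 i$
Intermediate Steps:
$h{\left(m,S \right)} = S$
$k{\left(b \right)} = b^{2} + 4 b$
$T{\left(D,s \right)} = \sqrt{3 + D}$
$o - T{\left(-213,k{\left(h{\left(5,0 \right)} \right)} \right)} = 14475 - \sqrt{3 - 213} = 14475 - \sqrt{-210} = 14475 - i \sqrt{210}$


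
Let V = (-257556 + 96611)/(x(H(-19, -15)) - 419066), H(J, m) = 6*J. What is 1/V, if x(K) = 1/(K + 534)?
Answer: 176007719/67596900 ≈ 2.6038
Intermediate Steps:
x(K) = 1/(534 + K)
V = 67596900/176007719 (V = (-257556 + 96611)/(1/(534 + 6*(-19)) - 419066) = -160945/(1/(534 - 114) - 419066) = -160945/(1/420 - 419066) = -160945/(-176007719/420) = -160945*(-420/176007719) = 67596900/176007719 ≈ 0.38406)
1/V = 1/(67596900/176007719) = 176007719/67596900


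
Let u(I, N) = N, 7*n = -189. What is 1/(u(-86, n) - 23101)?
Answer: -1/23128 ≈ -4.3238e-5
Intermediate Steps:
n = -27 (n = (⅐)*(-189) = -27)
1/(u(-86, n) - 23101) = 1/(-27 - 23101) = 1/(-23128) = -1/23128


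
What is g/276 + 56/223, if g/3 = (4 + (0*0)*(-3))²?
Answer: 2180/5129 ≈ 0.42503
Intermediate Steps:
g = 48 (g = 3*(4 + (0*0)*(-3))² = 3*(4 + 0*(-3))² = 3*(4 + 0)² = 3*4² = 3*16 = 48)
g/276 + 56/223 = 48/276 + 56/223 = 48*(1/276) + 56*(1/223) = 4/23 + 56/223 = 2180/5129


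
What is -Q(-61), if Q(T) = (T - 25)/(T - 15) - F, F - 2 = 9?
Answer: 375/38 ≈ 9.8684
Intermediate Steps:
F = 11 (F = 2 + 9 = 11)
Q(T) = -11 + (-25 + T)/(-15 + T) (Q(T) = (T - 25)/(T - 15) - 1*11 = (-25 + T)/(-15 + T) - 11 = -11 + (-25 + T)/(-15 + T))
-Q(-61) = -10*(14 - 1*(-61))/(-15 - 61) = -10*(14 + 61)/(-76) = -10*(-1)*75/76 = -1*(-375/38) = 375/38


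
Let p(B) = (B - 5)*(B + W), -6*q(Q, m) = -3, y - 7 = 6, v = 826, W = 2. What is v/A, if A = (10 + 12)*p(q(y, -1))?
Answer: -1652/495 ≈ -3.3374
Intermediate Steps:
y = 13 (y = 7 + 6 = 13)
q(Q, m) = ½ (q(Q, m) = -⅙*(-3) = ½)
p(B) = (-5 + B)*(2 + B) (p(B) = (B - 5)*(B + 2) = (-5 + B)*(2 + B))
A = -495/2 (A = (10 + 12)*(-10 + (½)² - 3*½) = 22*(-10 + ¼ - 3/2) = 22*(-45/4) = -495/2 ≈ -247.50)
v/A = 826/(-495/2) = 826*(-2/495) = -1652/495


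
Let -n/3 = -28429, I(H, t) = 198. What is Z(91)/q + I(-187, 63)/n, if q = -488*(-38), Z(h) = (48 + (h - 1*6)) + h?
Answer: 474500/32949211 ≈ 0.014401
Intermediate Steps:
n = 85287 (n = -3*(-28429) = 85287)
Z(h) = 42 + 2*h (Z(h) = (48 + (h - 6)) + h = (48 + (-6 + h)) + h = (42 + h) + h = 42 + 2*h)
q = 18544
Z(91)/q + I(-187, 63)/n = (42 + 2*91)/18544 + 198/85287 = (42 + 182)*(1/18544) + 198*(1/85287) = 224*(1/18544) + 66/28429 = 14/1159 + 66/28429 = 474500/32949211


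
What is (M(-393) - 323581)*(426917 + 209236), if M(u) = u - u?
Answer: -205847023893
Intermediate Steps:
M(u) = 0
(M(-393) - 323581)*(426917 + 209236) = (0 - 323581)*(426917 + 209236) = -323581*636153 = -205847023893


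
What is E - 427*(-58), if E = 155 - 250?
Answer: 24671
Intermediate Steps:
E = -95
E - 427*(-58) = -95 - 427*(-58) = -95 + 24766 = 24671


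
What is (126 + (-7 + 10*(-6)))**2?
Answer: 3481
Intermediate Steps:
(126 + (-7 + 10*(-6)))**2 = (126 + (-7 - 60))**2 = (126 - 67)**2 = 59**2 = 3481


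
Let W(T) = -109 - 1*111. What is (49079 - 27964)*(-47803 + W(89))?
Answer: -1014005645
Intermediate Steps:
W(T) = -220 (W(T) = -109 - 111 = -220)
(49079 - 27964)*(-47803 + W(89)) = (49079 - 27964)*(-47803 - 220) = 21115*(-48023) = -1014005645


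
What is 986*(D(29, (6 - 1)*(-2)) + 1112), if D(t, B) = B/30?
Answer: 3288310/3 ≈ 1.0961e+6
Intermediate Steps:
D(t, B) = B/30 (D(t, B) = B*(1/30) = B/30)
986*(D(29, (6 - 1)*(-2)) + 1112) = 986*(((6 - 1)*(-2))/30 + 1112) = 986*((5*(-2))/30 + 1112) = 986*((1/30)*(-10) + 1112) = 986*(-1/3 + 1112) = 986*(3335/3) = 3288310/3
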